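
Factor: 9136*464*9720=2^11*3^5 * 5^1*29^1*571^1=   41204090880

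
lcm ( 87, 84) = 2436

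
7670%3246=1178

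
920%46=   0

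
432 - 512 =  - 80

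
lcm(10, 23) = 230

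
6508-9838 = - 3330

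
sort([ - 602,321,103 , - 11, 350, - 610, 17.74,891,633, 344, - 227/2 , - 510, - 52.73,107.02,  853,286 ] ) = [ - 610, - 602 , - 510, - 227/2  ,-52.73,-11,17.74,103, 107.02,286,321, 344,350,633,853,891]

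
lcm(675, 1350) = 1350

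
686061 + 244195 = 930256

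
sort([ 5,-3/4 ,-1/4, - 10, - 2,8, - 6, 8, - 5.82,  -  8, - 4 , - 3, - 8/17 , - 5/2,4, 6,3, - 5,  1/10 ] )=[ - 10,-8, - 6, - 5.82, - 5, -4, - 3, - 5/2,-2, - 3/4, - 8/17,  -  1/4,  1/10,3,4,5,6,8,8 ] 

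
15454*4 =61816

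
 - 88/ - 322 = 44/161 = 0.27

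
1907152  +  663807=2570959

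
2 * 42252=84504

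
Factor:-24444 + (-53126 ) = - 77570 = -2^1*5^1* 7757^1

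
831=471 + 360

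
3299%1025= 224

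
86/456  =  43/228 = 0.19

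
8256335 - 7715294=541041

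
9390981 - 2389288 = 7001693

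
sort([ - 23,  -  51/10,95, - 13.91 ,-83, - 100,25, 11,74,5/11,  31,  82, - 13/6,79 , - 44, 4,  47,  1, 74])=[ - 100, - 83, - 44, - 23,  -  13.91,- 51/10, - 13/6,5/11, 1,4, 11, 25,  31,47,74 , 74, 79, 82,  95]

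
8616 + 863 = 9479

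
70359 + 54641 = 125000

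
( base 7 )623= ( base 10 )311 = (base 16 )137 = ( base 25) CB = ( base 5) 2221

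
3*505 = 1515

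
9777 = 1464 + 8313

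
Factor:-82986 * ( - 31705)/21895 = 2^1 * 3^1*17^1*29^ (-1)*151^( - 1)*373^1*13831^1 = 526214226/4379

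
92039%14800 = 3239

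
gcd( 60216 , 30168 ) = 24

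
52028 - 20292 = 31736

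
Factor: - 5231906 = - 2^1*2615953^1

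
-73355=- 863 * 85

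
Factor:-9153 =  - 3^4 * 113^1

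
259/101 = 259/101= 2.56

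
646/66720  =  323/33360 = 0.01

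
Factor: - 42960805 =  - 5^1*19^2*23801^1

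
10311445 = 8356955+1954490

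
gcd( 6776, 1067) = 11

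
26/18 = 13/9 = 1.44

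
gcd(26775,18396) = 63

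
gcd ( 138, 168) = 6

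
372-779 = -407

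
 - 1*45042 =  - 45042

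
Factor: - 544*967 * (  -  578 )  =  2^6*17^3*967^1 = 304055744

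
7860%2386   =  702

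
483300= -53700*( - 9)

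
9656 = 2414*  4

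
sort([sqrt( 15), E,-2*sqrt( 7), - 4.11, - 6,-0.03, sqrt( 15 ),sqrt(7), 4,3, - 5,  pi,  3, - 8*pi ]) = [ - 8 *pi, - 6, - 2*sqrt(7), - 5, - 4.11, - 0.03,sqrt(7 ),E, 3,  3,pi,sqrt( 15),sqrt( 15),4]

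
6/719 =6/719 = 0.01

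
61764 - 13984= 47780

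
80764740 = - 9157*( - 8820) 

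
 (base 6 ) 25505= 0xF11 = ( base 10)3857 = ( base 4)330101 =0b111100010001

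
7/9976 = 7/9976 = 0.00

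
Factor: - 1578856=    - 2^3*151^1*1307^1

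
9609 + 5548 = 15157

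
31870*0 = 0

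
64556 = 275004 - 210448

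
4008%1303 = 99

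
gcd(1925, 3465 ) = 385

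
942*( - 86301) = -81295542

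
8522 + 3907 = 12429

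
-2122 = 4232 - 6354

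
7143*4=28572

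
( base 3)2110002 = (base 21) 40k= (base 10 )1784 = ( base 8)3370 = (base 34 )1IG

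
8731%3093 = 2545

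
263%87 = 2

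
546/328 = 1+109/164 = 1.66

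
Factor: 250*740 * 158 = 2^4  *5^4*37^1 * 79^1 = 29230000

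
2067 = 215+1852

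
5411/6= 5411/6 =901.83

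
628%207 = 7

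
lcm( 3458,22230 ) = 155610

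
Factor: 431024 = 2^4*11^1*31^1*79^1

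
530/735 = 106/147 = 0.72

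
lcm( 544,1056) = 17952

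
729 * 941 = 685989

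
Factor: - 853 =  - 853^1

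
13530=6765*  2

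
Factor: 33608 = 2^3*4201^1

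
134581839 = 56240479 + 78341360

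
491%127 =110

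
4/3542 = 2/1771 = 0.00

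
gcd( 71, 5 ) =1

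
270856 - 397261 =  - 126405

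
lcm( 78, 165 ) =4290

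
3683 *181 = 666623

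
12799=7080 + 5719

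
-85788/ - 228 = 376 + 5/19=376.26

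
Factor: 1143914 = 2^1*19^1*30103^1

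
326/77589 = 326/77589 = 0.00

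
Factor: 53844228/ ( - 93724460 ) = - 13461057/23431115 = -  3^2*5^( - 1)*113^( - 2)*367^(  -  1) * 439^1*3407^1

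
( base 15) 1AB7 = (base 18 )hg1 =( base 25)96m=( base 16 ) 16A5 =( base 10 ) 5797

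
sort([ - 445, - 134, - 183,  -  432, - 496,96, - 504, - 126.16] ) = [-504,- 496 ,  -  445, - 432, - 183  , - 134, - 126.16 , 96 ] 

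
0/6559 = 0 =0.00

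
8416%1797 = 1228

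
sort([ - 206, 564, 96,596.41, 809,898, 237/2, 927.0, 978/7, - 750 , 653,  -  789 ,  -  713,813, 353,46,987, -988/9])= [ - 789,  -  750, - 713, - 206, - 988/9, 46, 96,237/2,978/7, 353,564,596.41,653,809  ,  813, 898, 927.0,987]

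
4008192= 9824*408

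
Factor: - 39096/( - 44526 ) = 2^2 * 3^2*41^( - 1)=36/41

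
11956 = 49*244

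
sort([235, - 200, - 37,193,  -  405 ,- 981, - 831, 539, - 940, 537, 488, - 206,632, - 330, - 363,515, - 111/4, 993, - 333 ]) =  [ - 981, - 940,  -  831, - 405, - 363, - 333, - 330,-206 , - 200, - 37,-111/4,  193, 235,488, 515, 537,539 , 632, 993]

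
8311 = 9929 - 1618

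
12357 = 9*1373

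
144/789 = 48/263 = 0.18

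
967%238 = 15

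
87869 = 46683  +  41186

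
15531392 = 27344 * 568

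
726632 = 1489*488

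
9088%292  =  36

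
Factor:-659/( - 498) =2^(  -  1)  *3^ ( - 1)*83^( - 1 ) * 659^1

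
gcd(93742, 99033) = 11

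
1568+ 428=1996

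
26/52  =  1/2  =  0.50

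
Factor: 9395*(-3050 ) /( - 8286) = 14327375/4143 = 3^( - 1)*5^3*61^1*1381^( - 1 )*1879^1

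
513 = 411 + 102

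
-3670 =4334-8004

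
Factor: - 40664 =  - 2^3*13^1*17^1*23^1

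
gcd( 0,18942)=18942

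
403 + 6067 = 6470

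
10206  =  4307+5899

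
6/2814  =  1/469 = 0.00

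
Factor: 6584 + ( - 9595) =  - 3011^1 = - 3011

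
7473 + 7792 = 15265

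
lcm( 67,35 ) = 2345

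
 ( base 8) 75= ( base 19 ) 34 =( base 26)29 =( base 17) 3A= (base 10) 61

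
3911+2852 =6763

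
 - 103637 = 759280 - 862917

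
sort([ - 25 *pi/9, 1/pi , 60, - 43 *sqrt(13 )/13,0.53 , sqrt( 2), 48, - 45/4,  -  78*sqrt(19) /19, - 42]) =[-42, - 78*sqrt( 19)/19, - 43 * sqrt(13)/13, - 45/4, - 25*pi/9 , 1/pi,0.53,  sqrt( 2),48, 60 ] 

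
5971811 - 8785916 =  - 2814105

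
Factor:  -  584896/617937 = -2^6*3^( - 1)*13^1*293^(-1 )   =  - 832/879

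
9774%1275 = 849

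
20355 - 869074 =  - 848719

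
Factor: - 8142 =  - 2^1 * 3^1*23^1*59^1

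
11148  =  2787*4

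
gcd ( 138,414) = 138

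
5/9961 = 5/9961   =  0.00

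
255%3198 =255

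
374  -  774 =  - 400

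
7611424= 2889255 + 4722169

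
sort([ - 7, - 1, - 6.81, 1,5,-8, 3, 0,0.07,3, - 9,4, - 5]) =[ - 9, - 8, - 7  , - 6.81 , - 5, - 1,0,0.07, 1, 3,3,4,5]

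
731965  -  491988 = 239977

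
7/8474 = 7/8474= 0.00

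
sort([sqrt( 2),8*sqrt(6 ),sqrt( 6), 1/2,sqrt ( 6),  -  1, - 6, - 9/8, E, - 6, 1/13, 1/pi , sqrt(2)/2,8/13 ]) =[ - 6, - 6, - 9/8, - 1,1/13 , 1/pi, 1/2,8/13, sqrt(2 )/2,sqrt( 2 ),sqrt( 6),  sqrt(6 ),E,8*sqrt( 6)]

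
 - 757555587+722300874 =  - 35254713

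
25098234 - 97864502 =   -  72766268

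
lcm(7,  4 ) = 28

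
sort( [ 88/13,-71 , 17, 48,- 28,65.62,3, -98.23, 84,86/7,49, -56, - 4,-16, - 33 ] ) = [ - 98.23,  -  71, - 56,-33, - 28, - 16, - 4,  3, 88/13, 86/7,17,48, 49,65.62,84 ]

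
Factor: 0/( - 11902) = 0^1  =  0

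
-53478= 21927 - 75405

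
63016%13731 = 8092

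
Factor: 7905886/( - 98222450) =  - 5^( - 2 ) * 317^( - 1)*383^1*6197^( - 1) * 10321^1 = - 3952943/49111225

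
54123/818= 66  +  135/818 = 66.17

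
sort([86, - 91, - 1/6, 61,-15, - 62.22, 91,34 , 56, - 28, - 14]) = [  -  91, - 62.22, - 28, - 15 , - 14 , - 1/6, 34 , 56,  61, 86 , 91 ] 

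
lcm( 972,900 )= 24300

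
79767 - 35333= 44434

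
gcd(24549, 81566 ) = 1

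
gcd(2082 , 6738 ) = 6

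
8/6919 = 8/6919 = 0.00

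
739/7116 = 739/7116=0.10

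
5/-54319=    - 1 + 54314/54319 = - 0.00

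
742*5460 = 4051320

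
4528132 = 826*5482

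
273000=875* 312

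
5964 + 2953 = 8917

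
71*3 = 213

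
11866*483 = 5731278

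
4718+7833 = 12551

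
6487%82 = 9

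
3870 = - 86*( - 45 ) 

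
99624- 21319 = 78305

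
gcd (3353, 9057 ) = 1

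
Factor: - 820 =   -  2^2*5^1*41^1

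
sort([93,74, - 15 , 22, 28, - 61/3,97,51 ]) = [ - 61/3, - 15,  22, 28, 51,74,93 , 97 ] 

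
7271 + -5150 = 2121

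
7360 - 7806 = -446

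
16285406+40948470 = 57233876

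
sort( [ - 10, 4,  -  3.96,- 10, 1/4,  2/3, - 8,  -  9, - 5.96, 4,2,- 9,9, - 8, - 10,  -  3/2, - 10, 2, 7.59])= [ - 10, - 10, - 10 , - 10, - 9,-9 ,  -  8, - 8, - 5.96, - 3.96, - 3/2, 1/4,2/3, 2,2,4,4, 7.59,9]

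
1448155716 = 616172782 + 831982934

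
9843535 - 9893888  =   - 50353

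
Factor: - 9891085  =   - 5^1*1231^1*1607^1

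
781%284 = 213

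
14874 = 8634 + 6240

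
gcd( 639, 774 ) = 9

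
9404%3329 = 2746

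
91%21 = 7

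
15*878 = 13170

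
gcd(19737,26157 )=3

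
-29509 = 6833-36342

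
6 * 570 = 3420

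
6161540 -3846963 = 2314577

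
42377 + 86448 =128825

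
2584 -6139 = -3555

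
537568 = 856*628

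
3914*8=31312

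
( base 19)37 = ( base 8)100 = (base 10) 64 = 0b1000000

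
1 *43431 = 43431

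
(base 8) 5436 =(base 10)2846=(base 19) 7gf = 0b101100011110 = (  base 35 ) 2BB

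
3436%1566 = 304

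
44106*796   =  35108376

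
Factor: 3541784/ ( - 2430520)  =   - 442723/303815 = - 5^( - 1) * 293^1*1511^1*60763^ (-1) 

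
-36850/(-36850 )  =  1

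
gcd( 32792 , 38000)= 8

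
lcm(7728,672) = 15456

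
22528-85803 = -63275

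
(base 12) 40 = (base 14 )36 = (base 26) 1m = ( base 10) 48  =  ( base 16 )30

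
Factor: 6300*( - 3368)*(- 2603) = 2^5 * 3^2 * 5^2*7^1*19^1 *137^1 * 421^1 = 55231495200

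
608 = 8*76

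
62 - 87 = - 25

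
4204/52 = 80 + 11/13 = 80.85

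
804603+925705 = 1730308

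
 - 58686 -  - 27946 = - 30740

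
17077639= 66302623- 49224984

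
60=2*30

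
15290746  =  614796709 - 599505963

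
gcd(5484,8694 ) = 6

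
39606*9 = 356454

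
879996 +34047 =914043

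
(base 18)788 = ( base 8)4564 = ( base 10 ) 2420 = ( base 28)32c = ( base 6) 15112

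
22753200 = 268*84900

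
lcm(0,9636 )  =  0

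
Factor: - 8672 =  - 2^5 *271^1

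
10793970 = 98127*110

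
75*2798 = 209850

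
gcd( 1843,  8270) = 1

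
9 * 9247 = 83223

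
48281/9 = 5364 + 5/9= 5364.56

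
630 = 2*315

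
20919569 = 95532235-74612666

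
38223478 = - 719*( - 53162 ) 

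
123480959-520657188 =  - 397176229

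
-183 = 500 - 683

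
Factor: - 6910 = -2^1 *5^1*691^1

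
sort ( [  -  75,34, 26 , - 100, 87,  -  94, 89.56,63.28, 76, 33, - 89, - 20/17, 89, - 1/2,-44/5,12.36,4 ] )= [ - 100,-94, - 89,-75, - 44/5,-20/17,-1/2,4,12.36, 26,  33,  34 , 63.28,76,87,89, 89.56] 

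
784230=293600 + 490630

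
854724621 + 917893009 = 1772617630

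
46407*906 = 42044742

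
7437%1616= 973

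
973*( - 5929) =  - 5768917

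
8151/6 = 1358  +  1/2 =1358.50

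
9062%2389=1895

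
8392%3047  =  2298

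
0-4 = - 4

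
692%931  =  692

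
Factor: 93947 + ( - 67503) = 26444 = 2^2*11^1*601^1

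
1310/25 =262/5 = 52.40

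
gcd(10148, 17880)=4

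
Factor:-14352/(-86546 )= 2^3*3^1 * 13^1*23^1*109^(  -  1 )*397^(-1 ) = 7176/43273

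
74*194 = 14356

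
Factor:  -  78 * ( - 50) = 3900 = 2^2 * 3^1 * 5^2 * 13^1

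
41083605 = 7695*5339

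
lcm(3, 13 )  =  39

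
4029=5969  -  1940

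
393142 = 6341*62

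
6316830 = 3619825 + 2697005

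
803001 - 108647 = 694354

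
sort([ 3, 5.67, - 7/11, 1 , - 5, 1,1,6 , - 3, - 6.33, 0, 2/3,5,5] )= [-6.33 ,  -  5, - 3,- 7/11 , 0, 2/3 , 1, 1,1,3,5,5,5.67, 6 ]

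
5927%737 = 31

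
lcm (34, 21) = 714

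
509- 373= 136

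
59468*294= 17483592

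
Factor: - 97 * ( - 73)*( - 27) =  - 3^3*73^1*97^1=- 191187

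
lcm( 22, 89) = 1958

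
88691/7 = 88691/7=12670.14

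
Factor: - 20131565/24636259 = - 5^1*73^ ( - 1)*349^( - 1)*967^(-1)*4026313^1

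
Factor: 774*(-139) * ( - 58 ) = 2^2*3^2*29^1*43^1*139^1 = 6239988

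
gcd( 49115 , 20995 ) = 95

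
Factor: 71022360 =2^3 * 3^1*5^1*163^1* 3631^1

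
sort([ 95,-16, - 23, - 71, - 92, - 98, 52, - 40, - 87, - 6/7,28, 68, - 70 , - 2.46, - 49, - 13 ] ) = [ - 98, - 92,  -  87, - 71 , - 70, - 49,-40, - 23, - 16  ,-13, - 2.46 , - 6/7, 28, 52, 68, 95]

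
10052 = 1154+8898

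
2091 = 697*3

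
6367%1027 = 205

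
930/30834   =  155/5139 = 0.03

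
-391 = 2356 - 2747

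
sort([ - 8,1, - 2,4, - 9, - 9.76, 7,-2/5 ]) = [ -9.76, - 9, - 8, - 2,-2/5,1 , 4,7 ] 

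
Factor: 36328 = 2^3* 19^1*239^1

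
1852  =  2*926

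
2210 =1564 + 646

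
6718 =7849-1131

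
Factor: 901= 17^1* 53^1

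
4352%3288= 1064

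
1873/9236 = 1873/9236 =0.20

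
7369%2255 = 604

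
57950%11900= 10350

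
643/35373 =643/35373  =  0.02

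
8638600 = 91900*94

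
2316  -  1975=341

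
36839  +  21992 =58831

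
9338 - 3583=5755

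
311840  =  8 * 38980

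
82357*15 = 1235355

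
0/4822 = 0 = 0.00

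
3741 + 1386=5127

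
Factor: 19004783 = 7^1 * 71^1*38239^1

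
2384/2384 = 1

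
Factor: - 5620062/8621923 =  - 2^1*3^1*7^1*61^( - 1) * 281^( - 1 ) * 503^( - 1 ) * 133811^1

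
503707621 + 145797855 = 649505476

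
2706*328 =887568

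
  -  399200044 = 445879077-845079121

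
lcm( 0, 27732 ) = 0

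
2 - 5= - 3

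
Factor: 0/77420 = 0 = 0^1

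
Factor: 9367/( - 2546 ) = -2^( - 1 )*17^1*29^1*67^( - 1) = - 493/134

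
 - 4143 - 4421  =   - 8564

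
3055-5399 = -2344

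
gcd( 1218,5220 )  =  174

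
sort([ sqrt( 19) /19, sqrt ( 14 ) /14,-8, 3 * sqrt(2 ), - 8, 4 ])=[-8, - 8, sqrt(19) /19,sqrt(14 ) /14, 4, 3*sqrt(2 ) ] 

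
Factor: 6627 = 3^1*47^2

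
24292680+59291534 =83584214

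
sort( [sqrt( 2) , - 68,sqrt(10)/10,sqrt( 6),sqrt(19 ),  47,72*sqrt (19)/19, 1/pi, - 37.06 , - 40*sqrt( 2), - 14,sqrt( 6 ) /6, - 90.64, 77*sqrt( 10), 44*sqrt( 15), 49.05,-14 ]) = [ - 90.64, - 68, - 40*sqrt(2), - 37.06, - 14, - 14, sqrt( 10)/10,1/pi, sqrt( 6) /6, sqrt( 2 ), sqrt( 6 ),sqrt( 19 ) , 72 * sqrt( 19)/19, 47, 49.05,44*sqrt(15 ), 77*sqrt(10)]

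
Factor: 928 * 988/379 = 2^7*13^1 * 19^1*29^1*379^(-1 )= 916864/379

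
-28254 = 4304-32558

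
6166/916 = 6 + 335/458 =6.73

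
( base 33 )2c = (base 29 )2K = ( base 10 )78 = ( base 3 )2220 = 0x4e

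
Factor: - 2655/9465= -3^1*59^1*631^( - 1)=-177/631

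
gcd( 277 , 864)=1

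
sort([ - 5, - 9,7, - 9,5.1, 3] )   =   [ - 9, - 9, - 5 , 3,5.1 , 7 ] 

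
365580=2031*180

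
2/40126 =1/20063  =  0.00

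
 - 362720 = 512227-874947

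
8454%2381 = 1311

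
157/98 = 1 + 59/98 = 1.60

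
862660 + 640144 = 1502804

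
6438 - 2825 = 3613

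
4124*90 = 371160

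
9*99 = 891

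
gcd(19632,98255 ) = 1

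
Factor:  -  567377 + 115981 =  - 2^2*11^1*10259^1 = -451396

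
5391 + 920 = 6311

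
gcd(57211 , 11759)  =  11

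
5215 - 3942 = 1273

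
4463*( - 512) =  - 2285056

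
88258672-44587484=43671188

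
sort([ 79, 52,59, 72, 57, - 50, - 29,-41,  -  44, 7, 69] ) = [-50,-44, - 41,-29, 7,52, 57, 59 , 69,72,79 ] 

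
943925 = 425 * 2221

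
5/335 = 1/67 = 0.01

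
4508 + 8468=12976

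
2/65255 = 2/65255 = 0.00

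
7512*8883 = 66729096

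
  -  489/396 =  -163/132 = - 1.23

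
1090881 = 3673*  297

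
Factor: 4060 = 2^2*5^1*7^1*29^1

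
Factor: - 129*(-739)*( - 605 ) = - 3^1*5^1*11^2*43^1*739^1= -57675255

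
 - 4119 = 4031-8150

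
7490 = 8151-661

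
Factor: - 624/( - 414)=2^3*3^(-1 ) * 13^1*23^( - 1) = 104/69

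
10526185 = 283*37195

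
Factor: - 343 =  - 7^3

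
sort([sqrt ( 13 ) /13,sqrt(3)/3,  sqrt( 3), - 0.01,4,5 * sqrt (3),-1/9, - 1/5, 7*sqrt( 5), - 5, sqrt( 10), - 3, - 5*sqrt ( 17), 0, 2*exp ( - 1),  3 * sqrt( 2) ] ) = [-5*sqrt ( 17), - 5, - 3, - 1/5, - 1/9, - 0.01, 0,  sqrt( 13 ) /13, sqrt ( 3 ) /3, 2*exp(-1 ), sqrt( 3 ),sqrt( 10),4, 3*sqrt( 2),  5*sqrt( 3 ), 7*sqrt(5) ] 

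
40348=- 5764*( - 7)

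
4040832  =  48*84184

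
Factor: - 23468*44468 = - 1043575024=- 2^4*5867^1*11117^1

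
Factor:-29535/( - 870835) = 3^1*7^(  -  1) * 11^1*139^( -1) = 33/973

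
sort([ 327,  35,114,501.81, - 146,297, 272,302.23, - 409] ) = [ - 409, - 146,35, 114,272, 297,  302.23,327 , 501.81]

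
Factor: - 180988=  -  2^2*45247^1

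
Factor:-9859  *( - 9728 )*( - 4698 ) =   -  450577437696 = - 2^10*3^4  *  19^1*29^1*9859^1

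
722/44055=722/44055 = 0.02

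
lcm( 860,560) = 24080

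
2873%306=119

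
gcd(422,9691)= 1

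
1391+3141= 4532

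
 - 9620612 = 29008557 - 38629169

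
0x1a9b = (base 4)1222123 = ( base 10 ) 6811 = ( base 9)10307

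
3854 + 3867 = 7721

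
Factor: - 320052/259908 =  - 11^ (  -  2) * 149^1=   -  149/121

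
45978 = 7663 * 6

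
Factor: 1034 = 2^1*11^1*47^1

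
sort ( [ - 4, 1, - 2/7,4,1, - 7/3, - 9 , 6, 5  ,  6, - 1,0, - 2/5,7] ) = [- 9, - 4, - 7/3,-1, - 2/5, - 2/7,0, 1,1  ,  4, 5, 6,6, 7 ]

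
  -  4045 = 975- 5020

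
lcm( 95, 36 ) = 3420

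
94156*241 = 22691596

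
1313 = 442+871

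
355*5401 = 1917355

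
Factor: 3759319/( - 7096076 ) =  - 2^(-2 ) *13^( - 1)*83^1 * 45293^1*136463^(-1 ) 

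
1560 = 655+905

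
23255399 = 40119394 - 16863995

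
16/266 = 8/133 = 0.06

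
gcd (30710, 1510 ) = 10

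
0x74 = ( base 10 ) 116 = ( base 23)51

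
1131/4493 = 1131/4493 = 0.25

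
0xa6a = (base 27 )3HK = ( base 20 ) 6d6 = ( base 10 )2666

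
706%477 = 229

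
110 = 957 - 847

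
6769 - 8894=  - 2125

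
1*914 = 914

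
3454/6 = 575 +2/3 = 575.67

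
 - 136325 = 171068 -307393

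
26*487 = 12662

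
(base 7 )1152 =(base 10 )429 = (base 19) 13B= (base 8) 655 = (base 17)184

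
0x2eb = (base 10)747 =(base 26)12j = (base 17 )29G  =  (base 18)259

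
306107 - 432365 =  - 126258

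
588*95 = 55860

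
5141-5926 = -785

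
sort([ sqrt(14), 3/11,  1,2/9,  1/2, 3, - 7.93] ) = [ - 7.93, 2/9 , 3/11, 1/2,1,  3,sqrt( 14)]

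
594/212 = 297/106 = 2.80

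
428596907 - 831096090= - 402499183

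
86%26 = 8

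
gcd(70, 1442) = 14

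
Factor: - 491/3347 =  - 491^1*3347^( - 1 )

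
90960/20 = 4548 =4548.00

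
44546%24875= 19671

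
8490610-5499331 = 2991279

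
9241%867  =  571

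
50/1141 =50/1141 = 0.04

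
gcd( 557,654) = 1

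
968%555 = 413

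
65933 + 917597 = 983530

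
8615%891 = 596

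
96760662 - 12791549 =83969113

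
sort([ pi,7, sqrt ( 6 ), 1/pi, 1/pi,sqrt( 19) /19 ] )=[sqrt(19) /19, 1/pi, 1/pi, sqrt(6 ),  pi, 7]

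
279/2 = 139 + 1/2 = 139.50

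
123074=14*8791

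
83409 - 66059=17350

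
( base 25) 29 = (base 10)59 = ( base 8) 73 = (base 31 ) 1s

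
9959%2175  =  1259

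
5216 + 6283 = 11499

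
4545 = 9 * 505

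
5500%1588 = 736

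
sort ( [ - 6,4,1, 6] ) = [ - 6, 1, 4, 6] 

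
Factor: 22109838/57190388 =11054919/28595194= 2^( - 1 )*3^1*107^1*34439^1*14297597^( - 1 )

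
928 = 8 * 116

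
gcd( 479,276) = 1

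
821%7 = 2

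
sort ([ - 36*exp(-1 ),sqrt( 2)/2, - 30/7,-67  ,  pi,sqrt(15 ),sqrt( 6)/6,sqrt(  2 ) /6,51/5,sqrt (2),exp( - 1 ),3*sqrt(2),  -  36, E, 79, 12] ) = [  -  67,  -  36, - 36*exp( - 1), - 30/7,  sqrt( 2)/6, exp( - 1 ),sqrt( 6) /6, sqrt(2) /2,sqrt( 2),E,pi,sqrt(15), 3*sqrt(2 ), 51/5  ,  12,79 ] 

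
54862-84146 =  - 29284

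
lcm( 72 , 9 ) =72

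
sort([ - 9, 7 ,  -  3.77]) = [  -  9, - 3.77, 7]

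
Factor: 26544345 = 3^1*5^1*1769623^1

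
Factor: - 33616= - 2^4 * 11^1 * 191^1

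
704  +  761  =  1465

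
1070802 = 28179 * 38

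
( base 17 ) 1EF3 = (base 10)9217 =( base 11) 6a1a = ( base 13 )4270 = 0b10010000000001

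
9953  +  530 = 10483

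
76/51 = 76/51=1.49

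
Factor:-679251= - 3^1* 257^1*881^1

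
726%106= 90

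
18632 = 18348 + 284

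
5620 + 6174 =11794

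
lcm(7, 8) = 56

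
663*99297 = 65833911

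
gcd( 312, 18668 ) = 52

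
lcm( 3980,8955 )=35820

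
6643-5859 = 784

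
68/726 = 34/363  =  0.09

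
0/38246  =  0 = 0.00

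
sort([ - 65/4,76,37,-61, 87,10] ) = [-61, -65/4, 10,37, 76, 87]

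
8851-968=7883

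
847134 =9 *94126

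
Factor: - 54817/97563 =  - 3^(-1)*7^1*17^( - 1 )*41^1*191^1*1913^( - 1)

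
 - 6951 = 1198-8149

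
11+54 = 65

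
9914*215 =2131510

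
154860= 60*2581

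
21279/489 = 43+84/163 = 43.52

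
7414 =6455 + 959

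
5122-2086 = 3036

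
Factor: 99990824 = 2^3*43^1*290671^1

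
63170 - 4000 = 59170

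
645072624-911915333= -266842709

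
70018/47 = 1489 + 35/47 = 1489.74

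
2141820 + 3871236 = 6013056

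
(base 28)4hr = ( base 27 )4ql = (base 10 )3639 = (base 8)7067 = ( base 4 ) 320313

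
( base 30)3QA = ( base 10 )3490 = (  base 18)ADG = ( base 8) 6642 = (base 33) 36P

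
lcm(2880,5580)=89280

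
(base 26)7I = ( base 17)bd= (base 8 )310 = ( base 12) 148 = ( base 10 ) 200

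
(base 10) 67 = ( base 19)3a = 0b1000011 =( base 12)57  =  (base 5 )232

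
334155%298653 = 35502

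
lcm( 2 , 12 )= 12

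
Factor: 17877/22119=59^1* 73^( - 1) = 59/73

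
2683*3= 8049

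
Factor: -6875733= - 3^1*2291911^1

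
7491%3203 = 1085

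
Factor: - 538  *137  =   - 73706=- 2^1*137^1*269^1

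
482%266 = 216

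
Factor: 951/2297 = 3^1*317^1*2297^( -1 )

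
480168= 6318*76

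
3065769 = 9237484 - 6171715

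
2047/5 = 2047/5=409.40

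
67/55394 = 67/55394 = 0.00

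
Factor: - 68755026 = - 2^1*3^1*673^1 * 17027^1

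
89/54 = 89/54 = 1.65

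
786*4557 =3581802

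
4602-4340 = 262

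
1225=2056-831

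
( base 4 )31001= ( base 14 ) 437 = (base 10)833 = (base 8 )1501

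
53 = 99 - 46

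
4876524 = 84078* 58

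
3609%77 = 67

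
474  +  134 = 608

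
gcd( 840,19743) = 3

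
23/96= 23/96 = 0.24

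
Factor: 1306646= 2^1*11^1*59393^1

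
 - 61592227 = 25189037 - 86781264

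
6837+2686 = 9523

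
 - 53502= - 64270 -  - 10768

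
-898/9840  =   - 449/4920 = -  0.09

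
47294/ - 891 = - 54+ 820/891 = - 53.08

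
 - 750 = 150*( - 5) 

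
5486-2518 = 2968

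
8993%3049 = 2895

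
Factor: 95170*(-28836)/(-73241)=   2744322120/73241 = 2^3*3^4*5^1*7^( - 1) * 31^1*89^1*307^1*10463^( - 1) 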